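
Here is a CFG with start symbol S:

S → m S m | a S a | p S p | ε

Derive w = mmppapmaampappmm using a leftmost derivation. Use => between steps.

S => mSm => mmSmm => mmpSpmm => mmppSppmm => mmppaSappmm => mmppapSpappmm => mmppapmSmpappmm => mmppapmaSampappmm => mmppapmaampappmm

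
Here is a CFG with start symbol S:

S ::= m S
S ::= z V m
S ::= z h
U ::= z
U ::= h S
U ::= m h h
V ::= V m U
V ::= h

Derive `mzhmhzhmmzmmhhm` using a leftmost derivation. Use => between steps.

S => mS => mzVm => mzVmUm => mzVmUmUm => mzVmUmUmUm => mzhmUmUmUm => mzhmhSmUmUm => mzhmhzVmmUmUm => mzhmhzhmmUmUm => mzhmhzhmmzmUm => mzhmhzhmmzmmhhm

S => mS   [S ::= m S]
mS => mzVm   [S ::= z V m]
mzVm => mzVmUm   [V ::= V m U]
mzVmUm => mzVmUmUm   [V ::= V m U]
mzVmUmUm => mzVmUmUmUm   [V ::= V m U]
mzVmUmUmUm => mzhmUmUmUm   [V ::= h]
mzhmUmUmUm => mzhmhSmUmUm   [U ::= h S]
mzhmhSmUmUm => mzhmhzVmmUmUm   [S ::= z V m]
mzhmhzVmmUmUm => mzhmhzhmmUmUm   [V ::= h]
mzhmhzhmmUmUm => mzhmhzhmmzmUm   [U ::= z]
mzhmhzhmmzmUm => mzhmhzhmmzmmhhm   [U ::= m h h]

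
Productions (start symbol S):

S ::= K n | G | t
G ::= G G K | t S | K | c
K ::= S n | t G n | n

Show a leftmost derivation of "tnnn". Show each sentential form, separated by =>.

S => Kn => Snn => Gnn => Knn => Snnn => tnnn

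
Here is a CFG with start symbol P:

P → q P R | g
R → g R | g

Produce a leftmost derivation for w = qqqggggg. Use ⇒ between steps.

P ⇒ qPR ⇒ qqPRR ⇒ qqqPRRR ⇒ qqqgRRR ⇒ qqqggRR ⇒ qqqgggR ⇒ qqqggggR ⇒ qqqggggg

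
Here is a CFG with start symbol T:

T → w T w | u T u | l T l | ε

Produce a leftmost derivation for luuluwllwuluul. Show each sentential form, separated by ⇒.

T⇒lTl⇒luTul⇒luuTuul⇒luulTluul⇒luuluTuluul⇒luuluwTwuluul⇒luuluwlTlwuluul⇒luuluwllwuluul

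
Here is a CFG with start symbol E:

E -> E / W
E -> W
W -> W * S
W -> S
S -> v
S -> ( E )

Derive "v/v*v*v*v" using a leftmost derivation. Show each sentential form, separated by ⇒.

E ⇒ E/W ⇒ W/W ⇒ S/W ⇒ v/W ⇒ v/W*S ⇒ v/W*S*S ⇒ v/W*S*S*S ⇒ v/S*S*S*S ⇒ v/v*S*S*S ⇒ v/v*v*S*S ⇒ v/v*v*v*S ⇒ v/v*v*v*v

E ⇒ E/W   [E -> E / W]
E/W ⇒ W/W   [E -> W]
W/W ⇒ S/W   [W -> S]
S/W ⇒ v/W   [S -> v]
v/W ⇒ v/W*S   [W -> W * S]
v/W*S ⇒ v/W*S*S   [W -> W * S]
v/W*S*S ⇒ v/W*S*S*S   [W -> W * S]
v/W*S*S*S ⇒ v/S*S*S*S   [W -> S]
v/S*S*S*S ⇒ v/v*S*S*S   [S -> v]
v/v*S*S*S ⇒ v/v*v*S*S   [S -> v]
v/v*v*S*S ⇒ v/v*v*v*S   [S -> v]
v/v*v*v*S ⇒ v/v*v*v*v   [S -> v]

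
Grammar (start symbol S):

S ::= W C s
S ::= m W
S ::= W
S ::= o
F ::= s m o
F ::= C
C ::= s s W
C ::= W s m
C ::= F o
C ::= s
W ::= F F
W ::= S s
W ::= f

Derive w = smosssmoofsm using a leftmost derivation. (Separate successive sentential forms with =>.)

S => W   [S ::= W]
W => FF   [W ::= F F]
FF => smoF   [F ::= s m o]
smoF => smoC   [F ::= C]
smoC => smossW   [C ::= s s W]
smossW => smossFF   [W ::= F F]
smossFF => smossCF   [F ::= C]
smossCF => smossFoF   [C ::= F o]
smossFoF => smosssmooF   [F ::= s m o]
smosssmooF => smosssmooC   [F ::= C]
smosssmooC => smosssmooWsm   [C ::= W s m]
smosssmooWsm => smosssmoofsm   [W ::= f]

S => W => FF => smoF => smoC => smossW => smossFF => smossCF => smossFoF => smosssmooF => smosssmooC => smosssmooWsm => smosssmoofsm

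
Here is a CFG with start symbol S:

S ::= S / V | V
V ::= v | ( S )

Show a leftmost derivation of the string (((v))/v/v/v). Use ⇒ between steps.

S ⇒ V ⇒ (S) ⇒ (S/V) ⇒ (S/V/V) ⇒ (S/V/V/V) ⇒ (V/V/V/V) ⇒ ((S)/V/V/V) ⇒ ((V)/V/V/V) ⇒ (((S))/V/V/V) ⇒ (((V))/V/V/V) ⇒ (((v))/V/V/V) ⇒ (((v))/v/V/V) ⇒ (((v))/v/v/V) ⇒ (((v))/v/v/v)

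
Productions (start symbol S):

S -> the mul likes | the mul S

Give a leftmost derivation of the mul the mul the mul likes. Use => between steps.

S => the mul S => the mul the mul S => the mul the mul the mul likes

S => the mul S   [S -> the mul S]
the mul S => the mul the mul S   [S -> the mul S]
the mul the mul S => the mul the mul the mul likes   [S -> the mul likes]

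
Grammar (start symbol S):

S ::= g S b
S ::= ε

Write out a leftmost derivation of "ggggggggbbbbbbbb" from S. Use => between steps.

S => gSb   [S ::= g S b]
gSb => ggSbb   [S ::= g S b]
ggSbb => gggSbbb   [S ::= g S b]
gggSbbb => ggggSbbbb   [S ::= g S b]
ggggSbbbb => gggggSbbbbb   [S ::= g S b]
gggggSbbbbb => ggggggSbbbbbb   [S ::= g S b]
ggggggSbbbbbb => gggggggSbbbbbbb   [S ::= g S b]
gggggggSbbbbbbb => ggggggggSbbbbbbbb   [S ::= g S b]
ggggggggSbbbbbbbb => ggggggggbbbbbbbb   [S ::= ε]

S => gSb => ggSbb => gggSbbb => ggggSbbbb => gggggSbbbbb => ggggggSbbbbbb => gggggggSbbbbbbb => ggggggggSbbbbbbbb => ggggggggbbbbbbbb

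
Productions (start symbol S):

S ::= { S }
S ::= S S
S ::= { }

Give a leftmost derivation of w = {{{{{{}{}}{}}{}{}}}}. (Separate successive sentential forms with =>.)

S=>{S}=>{{S}}=>{{{S}}}=>{{{SS}}}=>{{{SSS}}}=>{{{{S}SS}}}=>{{{{SS}SS}}}=>{{{{{S}S}SS}}}=>{{{{{SS}S}SS}}}=>{{{{{{}S}S}SS}}}=>{{{{{{}{}}S}SS}}}=>{{{{{{}{}}{}}SS}}}=>{{{{{{}{}}{}}{}S}}}=>{{{{{{}{}}{}}{}{}}}}

S => {S}   [S ::= { S }]
{S} => {{S}}   [S ::= { S }]
{{S}} => {{{S}}}   [S ::= { S }]
{{{S}}} => {{{SS}}}   [S ::= S S]
{{{SS}}} => {{{SSS}}}   [S ::= S S]
{{{SSS}}} => {{{{S}SS}}}   [S ::= { S }]
{{{{S}SS}}} => {{{{SS}SS}}}   [S ::= S S]
{{{{SS}SS}}} => {{{{{S}S}SS}}}   [S ::= { S }]
{{{{{S}S}SS}}} => {{{{{SS}S}SS}}}   [S ::= S S]
{{{{{SS}S}SS}}} => {{{{{{}S}S}SS}}}   [S ::= { }]
{{{{{{}S}S}SS}}} => {{{{{{}{}}S}SS}}}   [S ::= { }]
{{{{{{}{}}S}SS}}} => {{{{{{}{}}{}}SS}}}   [S ::= { }]
{{{{{{}{}}{}}SS}}} => {{{{{{}{}}{}}{}S}}}   [S ::= { }]
{{{{{{}{}}{}}{}S}}} => {{{{{{}{}}{}}{}{}}}}   [S ::= { }]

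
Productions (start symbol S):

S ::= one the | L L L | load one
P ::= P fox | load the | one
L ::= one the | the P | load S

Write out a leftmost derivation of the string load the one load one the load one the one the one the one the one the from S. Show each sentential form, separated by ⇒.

S ⇒ L L L ⇒ load S L L ⇒ load L L L L L ⇒ load the P L L L L ⇒ load the one L L L L ⇒ load the one load S L L L ⇒ load the one load one the L L L ⇒ load the one load one the load S L L ⇒ load the one load one the load L L L L L ⇒ load the one load one the load one the L L L L ⇒ load the one load one the load one the one the L L L ⇒ load the one load one the load one the one the one the L L ⇒ load the one load one the load one the one the one the one the L ⇒ load the one load one the load one the one the one the one the one the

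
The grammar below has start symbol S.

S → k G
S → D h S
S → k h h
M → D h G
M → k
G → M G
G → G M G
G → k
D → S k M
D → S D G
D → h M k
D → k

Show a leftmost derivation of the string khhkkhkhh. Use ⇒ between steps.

S⇒DhS⇒SkMhS⇒khhkMhS⇒khhkkhS⇒khhkkhkhh

S ⇒ DhS   [S → D h S]
DhS ⇒ SkMhS   [D → S k M]
SkMhS ⇒ khhkMhS   [S → k h h]
khhkMhS ⇒ khhkkhS   [M → k]
khhkkhS ⇒ khhkkhkhh   [S → k h h]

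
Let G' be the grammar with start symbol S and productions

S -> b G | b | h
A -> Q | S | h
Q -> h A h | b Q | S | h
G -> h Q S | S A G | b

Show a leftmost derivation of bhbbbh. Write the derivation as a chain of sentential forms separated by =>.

S => bG   [S -> b G]
bG => bhQS   [G -> h Q S]
bhQS => bhbQS   [Q -> b Q]
bhbQS => bhbbQS   [Q -> b Q]
bhbbQS => bhbbSS   [Q -> S]
bhbbSS => bhbbbS   [S -> b]
bhbbbS => bhbbbh   [S -> h]

S=>bG=>bhQS=>bhbQS=>bhbbQS=>bhbbSS=>bhbbbS=>bhbbbh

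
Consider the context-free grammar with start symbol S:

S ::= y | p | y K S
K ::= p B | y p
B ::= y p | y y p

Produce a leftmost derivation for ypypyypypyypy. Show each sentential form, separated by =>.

S => yKS => ypBS => ypypS => ypypyKS => ypypyypS => ypypyypyKS => ypypyypypBS => ypypyypypyypS => ypypyypypyypy

S => yKS   [S ::= y K S]
yKS => ypBS   [K ::= p B]
ypBS => ypypS   [B ::= y p]
ypypS => ypypyKS   [S ::= y K S]
ypypyKS => ypypyypS   [K ::= y p]
ypypyypS => ypypyypyKS   [S ::= y K S]
ypypyypyKS => ypypyypypBS   [K ::= p B]
ypypyypypBS => ypypyypypyypS   [B ::= y y p]
ypypyypypyypS => ypypyypypyypy   [S ::= y]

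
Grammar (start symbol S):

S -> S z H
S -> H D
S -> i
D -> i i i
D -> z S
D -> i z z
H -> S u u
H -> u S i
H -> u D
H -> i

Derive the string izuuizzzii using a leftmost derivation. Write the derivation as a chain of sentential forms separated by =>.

S => SzH => izH => izuSi => izuHDi => izuuDDi => izuuizzDi => izuuizzzSi => izuuizzzii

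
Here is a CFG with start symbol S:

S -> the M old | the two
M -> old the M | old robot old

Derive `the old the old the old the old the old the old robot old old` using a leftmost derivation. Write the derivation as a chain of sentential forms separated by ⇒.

S ⇒ the M old   [S -> the M old]
the M old ⇒ the old the M old   [M -> old the M]
the old the M old ⇒ the old the old the M old   [M -> old the M]
the old the old the M old ⇒ the old the old the old the M old   [M -> old the M]
the old the old the old the M old ⇒ the old the old the old the old the M old   [M -> old the M]
the old the old the old the old the M old ⇒ the old the old the old the old the old the M old   [M -> old the M]
the old the old the old the old the old the M old ⇒ the old the old the old the old the old the old robot old old   [M -> old robot old]

S ⇒ the M old ⇒ the old the M old ⇒ the old the old the M old ⇒ the old the old the old the M old ⇒ the old the old the old the old the M old ⇒ the old the old the old the old the old the M old ⇒ the old the old the old the old the old the old robot old old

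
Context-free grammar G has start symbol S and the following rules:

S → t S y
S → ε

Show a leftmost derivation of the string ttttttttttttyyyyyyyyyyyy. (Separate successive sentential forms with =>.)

S => tSy => ttSyy => tttSyyy => ttttSyyyy => tttttSyyyyy => ttttttSyyyyyy => tttttttSyyyyyyy => ttttttttSyyyyyyyy => tttttttttSyyyyyyyyy => ttttttttttSyyyyyyyyyy => tttttttttttSyyyyyyyyyyy => ttttttttttttSyyyyyyyyyyyy => ttttttttttttyyyyyyyyyyyy

S => tSy   [S → t S y]
tSy => ttSyy   [S → t S y]
ttSyy => tttSyyy   [S → t S y]
tttSyyy => ttttSyyyy   [S → t S y]
ttttSyyyy => tttttSyyyyy   [S → t S y]
tttttSyyyyy => ttttttSyyyyyy   [S → t S y]
ttttttSyyyyyy => tttttttSyyyyyyy   [S → t S y]
tttttttSyyyyyyy => ttttttttSyyyyyyyy   [S → t S y]
ttttttttSyyyyyyyy => tttttttttSyyyyyyyyy   [S → t S y]
tttttttttSyyyyyyyyy => ttttttttttSyyyyyyyyyy   [S → t S y]
ttttttttttSyyyyyyyyyy => tttttttttttSyyyyyyyyyyy   [S → t S y]
tttttttttttSyyyyyyyyyyy => ttttttttttttSyyyyyyyyyyyy   [S → t S y]
ttttttttttttSyyyyyyyyyyyy => ttttttttttttyyyyyyyyyyyy   [S → ε]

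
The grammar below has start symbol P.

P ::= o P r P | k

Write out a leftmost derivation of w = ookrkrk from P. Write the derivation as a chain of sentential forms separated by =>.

P => oPrP => ooPrPrP => ookrPrP => ookrkrP => ookrkrk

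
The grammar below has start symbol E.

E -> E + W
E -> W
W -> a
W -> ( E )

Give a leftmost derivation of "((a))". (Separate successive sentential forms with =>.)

E => W => (E) => (W) => ((E)) => ((W)) => ((a))

E => W   [E -> W]
W => (E)   [W -> ( E )]
(E) => (W)   [E -> W]
(W) => ((E))   [W -> ( E )]
((E)) => ((W))   [E -> W]
((W)) => ((a))   [W -> a]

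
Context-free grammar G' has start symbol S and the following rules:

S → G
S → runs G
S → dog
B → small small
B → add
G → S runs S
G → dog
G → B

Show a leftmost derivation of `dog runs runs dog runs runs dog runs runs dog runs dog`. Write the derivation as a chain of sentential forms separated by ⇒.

S ⇒ G ⇒ S runs S ⇒ dog runs S ⇒ dog runs runs G ⇒ dog runs runs S runs S ⇒ dog runs runs dog runs S ⇒ dog runs runs dog runs runs G ⇒ dog runs runs dog runs runs S runs S ⇒ dog runs runs dog runs runs dog runs S ⇒ dog runs runs dog runs runs dog runs G ⇒ dog runs runs dog runs runs dog runs S runs S ⇒ dog runs runs dog runs runs dog runs runs G runs S ⇒ dog runs runs dog runs runs dog runs runs dog runs S ⇒ dog runs runs dog runs runs dog runs runs dog runs dog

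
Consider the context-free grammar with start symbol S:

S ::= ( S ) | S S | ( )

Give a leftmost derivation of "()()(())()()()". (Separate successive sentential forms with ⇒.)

S ⇒ SS   [S ::= S S]
SS ⇒ SSS   [S ::= S S]
SSS ⇒ ()SS   [S ::= ( )]
()SS ⇒ ()SSS   [S ::= S S]
()SSS ⇒ ()SSSS   [S ::= S S]
()SSSS ⇒ ()()SSS   [S ::= ( )]
()()SSS ⇒ ()()SSSS   [S ::= S S]
()()SSSS ⇒ ()()(S)SSS   [S ::= ( S )]
()()(S)SSS ⇒ ()()(())SSS   [S ::= ( )]
()()(())SSS ⇒ ()()(())()SS   [S ::= ( )]
()()(())()SS ⇒ ()()(())()()S   [S ::= ( )]
()()(())()()S ⇒ ()()(())()()()   [S ::= ( )]

S⇒SS⇒SSS⇒()SS⇒()SSS⇒()SSSS⇒()()SSS⇒()()SSSS⇒()()(S)SSS⇒()()(())SSS⇒()()(())()SS⇒()()(())()()S⇒()()(())()()()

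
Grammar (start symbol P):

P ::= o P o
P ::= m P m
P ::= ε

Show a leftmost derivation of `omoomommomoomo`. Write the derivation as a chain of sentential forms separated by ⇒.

P⇒oPo⇒omPmo⇒omoPomo⇒omooPoomo⇒omoomPmoomo⇒omoomoPomoomo⇒omoomomPmomoomo⇒omoomommomoomo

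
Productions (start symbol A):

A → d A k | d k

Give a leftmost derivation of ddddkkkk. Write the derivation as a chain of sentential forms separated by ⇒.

A ⇒ dAk ⇒ ddAkk ⇒ dddAkkk ⇒ ddddkkkk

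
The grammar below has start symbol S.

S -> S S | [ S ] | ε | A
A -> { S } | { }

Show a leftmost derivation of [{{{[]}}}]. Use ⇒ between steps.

S ⇒ [S]   [S -> [ S ]]
[S] ⇒ [A]   [S -> A]
[A] ⇒ [{S}]   [A -> { S }]
[{S}] ⇒ [{A}]   [S -> A]
[{A}] ⇒ [{{S}}]   [A -> { S }]
[{{S}}] ⇒ [{{SS}}]   [S -> S S]
[{{SS}}] ⇒ [{{AS}}]   [S -> A]
[{{AS}}] ⇒ [{{{S}S}}]   [A -> { S }]
[{{{S}S}}] ⇒ [{{{[S]}S}}]   [S -> [ S ]]
[{{{[S]}S}}] ⇒ [{{{[]}S}}]   [S -> ε]
[{{{[]}S}}] ⇒ [{{{[]}}}]   [S -> ε]

S ⇒ [S] ⇒ [A] ⇒ [{S}] ⇒ [{A}] ⇒ [{{S}}] ⇒ [{{SS}}] ⇒ [{{AS}}] ⇒ [{{{S}S}}] ⇒ [{{{[S]}S}}] ⇒ [{{{[]}S}}] ⇒ [{{{[]}}}]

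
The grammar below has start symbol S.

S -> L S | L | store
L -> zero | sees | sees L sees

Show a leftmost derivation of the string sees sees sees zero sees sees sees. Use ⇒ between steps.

S ⇒ L ⇒ sees L sees ⇒ sees sees L sees sees ⇒ sees sees sees L sees sees sees ⇒ sees sees sees zero sees sees sees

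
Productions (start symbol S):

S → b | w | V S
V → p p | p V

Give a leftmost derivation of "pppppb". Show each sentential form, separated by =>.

S => VS => pVS => ppVS => pppVS => pppppS => pppppb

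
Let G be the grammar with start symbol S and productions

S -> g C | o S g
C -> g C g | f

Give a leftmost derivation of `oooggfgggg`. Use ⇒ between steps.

S ⇒ oSg ⇒ ooSgg ⇒ oooSggg ⇒ ooogCggg ⇒ oooggCgggg ⇒ oooggfgggg

S ⇒ oSg   [S -> o S g]
oSg ⇒ ooSgg   [S -> o S g]
ooSgg ⇒ oooSggg   [S -> o S g]
oooSggg ⇒ ooogCggg   [S -> g C]
ooogCggg ⇒ oooggCgggg   [C -> g C g]
oooggCgggg ⇒ oooggfgggg   [C -> f]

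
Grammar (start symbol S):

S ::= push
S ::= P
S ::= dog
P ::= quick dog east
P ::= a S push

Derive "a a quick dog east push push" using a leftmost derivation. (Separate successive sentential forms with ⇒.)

S ⇒ P ⇒ a S push ⇒ a P push ⇒ a a S push push ⇒ a a P push push ⇒ a a quick dog east push push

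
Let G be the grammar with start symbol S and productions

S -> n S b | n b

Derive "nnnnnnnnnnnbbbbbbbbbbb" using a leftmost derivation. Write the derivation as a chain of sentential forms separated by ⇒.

S ⇒ nSb ⇒ nnSbb ⇒ nnnSbbb ⇒ nnnnSbbbb ⇒ nnnnnSbbbbb ⇒ nnnnnnSbbbbbb ⇒ nnnnnnnSbbbbbbb ⇒ nnnnnnnnSbbbbbbbb ⇒ nnnnnnnnnSbbbbbbbbb ⇒ nnnnnnnnnnSbbbbbbbbbb ⇒ nnnnnnnnnnnbbbbbbbbbbb

S ⇒ nSb   [S -> n S b]
nSb ⇒ nnSbb   [S -> n S b]
nnSbb ⇒ nnnSbbb   [S -> n S b]
nnnSbbb ⇒ nnnnSbbbb   [S -> n S b]
nnnnSbbbb ⇒ nnnnnSbbbbb   [S -> n S b]
nnnnnSbbbbb ⇒ nnnnnnSbbbbbb   [S -> n S b]
nnnnnnSbbbbbb ⇒ nnnnnnnSbbbbbbb   [S -> n S b]
nnnnnnnSbbbbbbb ⇒ nnnnnnnnSbbbbbbbb   [S -> n S b]
nnnnnnnnSbbbbbbbb ⇒ nnnnnnnnnSbbbbbbbbb   [S -> n S b]
nnnnnnnnnSbbbbbbbbb ⇒ nnnnnnnnnnSbbbbbbbbbb   [S -> n S b]
nnnnnnnnnnSbbbbbbbbbb ⇒ nnnnnnnnnnnbbbbbbbbbbb   [S -> n b]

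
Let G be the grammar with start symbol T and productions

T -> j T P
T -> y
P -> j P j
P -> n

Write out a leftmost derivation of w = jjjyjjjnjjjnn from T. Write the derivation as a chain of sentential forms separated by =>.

T=>jTP=>jjTPP=>jjjTPPP=>jjjyPPP=>jjjyjPjPP=>jjjyjjPjjPP=>jjjyjjjPjjjPP=>jjjyjjjnjjjPP=>jjjyjjjnjjjnP=>jjjyjjjnjjjnn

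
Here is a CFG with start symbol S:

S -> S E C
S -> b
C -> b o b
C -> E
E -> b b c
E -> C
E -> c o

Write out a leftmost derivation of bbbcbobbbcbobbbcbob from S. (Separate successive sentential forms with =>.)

S => SEC => SECEC => SECECEC => bECECEC => bbbcCECEC => bbbcbobECEC => bbbcbobbbcCEC => bbbcbobbbcbobEC => bbbcbobbbcbobbbcC => bbbcbobbbcbobbbcbob

S => SEC   [S -> S E C]
SEC => SECEC   [S -> S E C]
SECEC => SECECEC   [S -> S E C]
SECECEC => bECECEC   [S -> b]
bECECEC => bbbcCECEC   [E -> b b c]
bbbcCECEC => bbbcbobECEC   [C -> b o b]
bbbcbobECEC => bbbcbobbbcCEC   [E -> b b c]
bbbcbobbbcCEC => bbbcbobbbcbobEC   [C -> b o b]
bbbcbobbbcbobEC => bbbcbobbbcbobbbcC   [E -> b b c]
bbbcbobbbcbobbbcC => bbbcbobbbcbobbbcbob   [C -> b o b]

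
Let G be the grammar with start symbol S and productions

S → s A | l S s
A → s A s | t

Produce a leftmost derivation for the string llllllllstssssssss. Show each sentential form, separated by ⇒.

S⇒lSs⇒llSss⇒lllSsss⇒llllSssss⇒lllllSsssss⇒llllllSssssss⇒lllllllSsssssss⇒llllllllSssssssss⇒llllllllsAssssssss⇒llllllllstssssssss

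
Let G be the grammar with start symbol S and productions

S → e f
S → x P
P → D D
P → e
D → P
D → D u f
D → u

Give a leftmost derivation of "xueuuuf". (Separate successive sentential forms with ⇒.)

S ⇒ xP   [S → x P]
xP ⇒ xDD   [P → D D]
xDD ⇒ xuD   [D → u]
xuD ⇒ xuDuf   [D → D u f]
xuDuf ⇒ xuPuf   [D → P]
xuPuf ⇒ xuDDuf   [P → D D]
xuDDuf ⇒ xuPDuf   [D → P]
xuPDuf ⇒ xuDDDuf   [P → D D]
xuDDDuf ⇒ xuPDDuf   [D → P]
xuPDDuf ⇒ xueDDuf   [P → e]
xueDDuf ⇒ xueuDuf   [D → u]
xueuDuf ⇒ xueuuuf   [D → u]

S ⇒ xP ⇒ xDD ⇒ xuD ⇒ xuDuf ⇒ xuPuf ⇒ xuDDuf ⇒ xuPDuf ⇒ xuDDDuf ⇒ xuPDDuf ⇒ xueDDuf ⇒ xueuDuf ⇒ xueuuuf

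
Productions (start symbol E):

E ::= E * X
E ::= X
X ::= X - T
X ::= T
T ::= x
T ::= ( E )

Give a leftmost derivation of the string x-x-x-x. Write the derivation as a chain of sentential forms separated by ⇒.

E ⇒ X ⇒ X-T ⇒ X-T-T ⇒ X-T-T-T ⇒ T-T-T-T ⇒ x-T-T-T ⇒ x-x-T-T ⇒ x-x-x-T ⇒ x-x-x-x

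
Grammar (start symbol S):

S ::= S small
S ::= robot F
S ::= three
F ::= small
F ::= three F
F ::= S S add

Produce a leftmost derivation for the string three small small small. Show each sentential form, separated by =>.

S => S small => S small small => S small small small => three small small small

S => S small   [S ::= S small]
S small => S small small   [S ::= S small]
S small small => S small small small   [S ::= S small]
S small small small => three small small small   [S ::= three]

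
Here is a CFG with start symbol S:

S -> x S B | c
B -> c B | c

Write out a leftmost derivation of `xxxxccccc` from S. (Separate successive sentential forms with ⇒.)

S ⇒ xSB ⇒ xxSBB ⇒ xxxSBBB ⇒ xxxxSBBBB ⇒ xxxxcBBBB ⇒ xxxxccBBB ⇒ xxxxcccBB ⇒ xxxxccccB ⇒ xxxxccccc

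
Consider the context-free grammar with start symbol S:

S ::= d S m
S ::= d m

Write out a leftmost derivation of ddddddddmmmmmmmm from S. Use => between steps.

S => dSm   [S ::= d S m]
dSm => ddSmm   [S ::= d S m]
ddSmm => dddSmmm   [S ::= d S m]
dddSmmm => ddddSmmmm   [S ::= d S m]
ddddSmmmm => dddddSmmmmm   [S ::= d S m]
dddddSmmmmm => ddddddSmmmmmm   [S ::= d S m]
ddddddSmmmmmm => dddddddSmmmmmmm   [S ::= d S m]
dddddddSmmmmmmm => ddddddddmmmmmmmm   [S ::= d m]

S => dSm => ddSmm => dddSmmm => ddddSmmmm => dddddSmmmmm => ddddddSmmmmmm => dddddddSmmmmmmm => ddddddddmmmmmmmm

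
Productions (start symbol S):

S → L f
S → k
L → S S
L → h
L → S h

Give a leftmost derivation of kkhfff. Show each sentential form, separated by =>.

S=>Lf=>SSf=>kSf=>kLff=>kSSff=>kkSff=>kkLfff=>kkhfff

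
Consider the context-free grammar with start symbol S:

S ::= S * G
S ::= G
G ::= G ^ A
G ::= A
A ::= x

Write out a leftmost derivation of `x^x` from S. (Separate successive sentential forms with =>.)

S => G => G^A => A^A => x^A => x^x

S => G   [S ::= G]
G => G^A   [G ::= G ^ A]
G^A => A^A   [G ::= A]
A^A => x^A   [A ::= x]
x^A => x^x   [A ::= x]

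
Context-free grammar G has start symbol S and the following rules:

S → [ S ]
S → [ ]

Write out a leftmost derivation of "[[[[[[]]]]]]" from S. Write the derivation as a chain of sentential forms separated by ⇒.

S ⇒ [S] ⇒ [[S]] ⇒ [[[S]]] ⇒ [[[[S]]]] ⇒ [[[[[S]]]]] ⇒ [[[[[[]]]]]]

S ⇒ [S]   [S → [ S ]]
[S] ⇒ [[S]]   [S → [ S ]]
[[S]] ⇒ [[[S]]]   [S → [ S ]]
[[[S]]] ⇒ [[[[S]]]]   [S → [ S ]]
[[[[S]]]] ⇒ [[[[[S]]]]]   [S → [ S ]]
[[[[[S]]]]] ⇒ [[[[[[]]]]]]   [S → [ ]]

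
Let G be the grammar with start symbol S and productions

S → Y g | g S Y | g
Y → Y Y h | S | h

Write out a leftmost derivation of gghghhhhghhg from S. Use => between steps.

S => Yg   [S → Y g]
Yg => Sg   [Y → S]
Sg => gSYg   [S → g S Y]
gSYg => ggSYYg   [S → g S Y]
ggSYYg => ggYgYYg   [S → Y g]
ggYgYYg => ggYYhgYYg   [Y → Y Y h]
ggYYhgYYg => ggYYhYhgYYg   [Y → Y Y h]
ggYYhYhgYYg => ggSYhYhgYYg   [Y → S]
ggSYhYhgYYg => ggYgYhYhgYYg   [S → Y g]
ggYgYhYhgYYg => gghgYhYhgYYg   [Y → h]
gghgYhYhgYYg => gghghhYhgYYg   [Y → h]
gghghhYhgYYg => gghghhhhgYYg   [Y → h]
gghghhhhgYYg => gghghhhhghYg   [Y → h]
gghghhhhghYg => gghghhhhghhg   [Y → h]

S=>Yg=>Sg=>gSYg=>ggSYYg=>ggYgYYg=>ggYYhgYYg=>ggYYhYhgYYg=>ggSYhYhgYYg=>ggYgYhYhgYYg=>gghgYhYhgYYg=>gghghhYhgYYg=>gghghhhhgYYg=>gghghhhhghYg=>gghghhhhghhg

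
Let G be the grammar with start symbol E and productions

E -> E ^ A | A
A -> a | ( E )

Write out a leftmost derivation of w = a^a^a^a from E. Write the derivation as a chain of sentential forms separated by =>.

E => E^A   [E -> E ^ A]
E^A => E^A^A   [E -> E ^ A]
E^A^A => E^A^A^A   [E -> E ^ A]
E^A^A^A => A^A^A^A   [E -> A]
A^A^A^A => a^A^A^A   [A -> a]
a^A^A^A => a^a^A^A   [A -> a]
a^a^A^A => a^a^a^A   [A -> a]
a^a^a^A => a^a^a^a   [A -> a]

E => E^A => E^A^A => E^A^A^A => A^A^A^A => a^A^A^A => a^a^A^A => a^a^a^A => a^a^a^a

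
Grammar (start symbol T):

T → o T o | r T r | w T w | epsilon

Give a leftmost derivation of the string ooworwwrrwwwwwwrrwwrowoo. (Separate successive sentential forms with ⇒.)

T ⇒ oTo   [T → o T o]
oTo ⇒ ooToo   [T → o T o]
ooToo ⇒ oowTwoo   [T → w T w]
oowTwoo ⇒ oowoTowoo   [T → o T o]
oowoTowoo ⇒ ooworTrowoo   [T → r T r]
ooworTrowoo ⇒ ooworwTwrowoo   [T → w T w]
ooworwTwrowoo ⇒ ooworwwTwwrowoo   [T → w T w]
ooworwwTwwrowoo ⇒ ooworwwrTrwwrowoo   [T → r T r]
ooworwwrTrwwrowoo ⇒ ooworwwrrTrrwwrowoo   [T → r T r]
ooworwwrrTrrwwrowoo ⇒ ooworwwrrwTwrrwwrowoo   [T → w T w]
ooworwwrrwTwrrwwrowoo ⇒ ooworwwrrwwTwwrrwwrowoo   [T → w T w]
ooworwwrrwwTwwrrwwrowoo ⇒ ooworwwrrwwwTwwwrrwwrowoo   [T → w T w]
ooworwwrrwwwTwwwrrwwrowoo ⇒ ooworwwrrwwwwwwrrwwrowoo   [T → epsilon]

T⇒oTo⇒ooToo⇒oowTwoo⇒oowoTowoo⇒ooworTrowoo⇒ooworwTwrowoo⇒ooworwwTwwrowoo⇒ooworwwrTrwwrowoo⇒ooworwwrrTrrwwrowoo⇒ooworwwrrwTwrrwwrowoo⇒ooworwwrrwwTwwrrwwrowoo⇒ooworwwrrwwwTwwwrrwwrowoo⇒ooworwwrrwwwwwwrrwwrowoo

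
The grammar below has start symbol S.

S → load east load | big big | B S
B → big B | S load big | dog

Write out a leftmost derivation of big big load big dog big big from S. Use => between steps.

S => B S => S load big S => big big load big S => big big load big B S => big big load big dog S => big big load big dog big big

S => B S   [S → B S]
B S => S load big S   [B → S load big]
S load big S => big big load big S   [S → big big]
big big load big S => big big load big B S   [S → B S]
big big load big B S => big big load big dog S   [B → dog]
big big load big dog S => big big load big dog big big   [S → big big]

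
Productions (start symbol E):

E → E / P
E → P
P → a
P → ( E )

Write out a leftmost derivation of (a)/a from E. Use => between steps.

E => E/P   [E → E / P]
E/P => P/P   [E → P]
P/P => (E)/P   [P → ( E )]
(E)/P => (P)/P   [E → P]
(P)/P => (a)/P   [P → a]
(a)/P => (a)/a   [P → a]

E=>E/P=>P/P=>(E)/P=>(P)/P=>(a)/P=>(a)/a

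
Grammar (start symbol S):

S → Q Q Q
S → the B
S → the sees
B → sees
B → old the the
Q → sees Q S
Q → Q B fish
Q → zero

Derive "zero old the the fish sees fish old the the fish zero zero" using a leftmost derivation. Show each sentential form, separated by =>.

S => Q Q Q => Q B fish Q Q => Q B fish B fish Q Q => Q B fish B fish B fish Q Q => zero B fish B fish B fish Q Q => zero old the the fish B fish B fish Q Q => zero old the the fish sees fish B fish Q Q => zero old the the fish sees fish old the the fish Q Q => zero old the the fish sees fish old the the fish zero Q => zero old the the fish sees fish old the the fish zero zero

S => Q Q Q   [S → Q Q Q]
Q Q Q => Q B fish Q Q   [Q → Q B fish]
Q B fish Q Q => Q B fish B fish Q Q   [Q → Q B fish]
Q B fish B fish Q Q => Q B fish B fish B fish Q Q   [Q → Q B fish]
Q B fish B fish B fish Q Q => zero B fish B fish B fish Q Q   [Q → zero]
zero B fish B fish B fish Q Q => zero old the the fish B fish B fish Q Q   [B → old the the]
zero old the the fish B fish B fish Q Q => zero old the the fish sees fish B fish Q Q   [B → sees]
zero old the the fish sees fish B fish Q Q => zero old the the fish sees fish old the the fish Q Q   [B → old the the]
zero old the the fish sees fish old the the fish Q Q => zero old the the fish sees fish old the the fish zero Q   [Q → zero]
zero old the the fish sees fish old the the fish zero Q => zero old the the fish sees fish old the the fish zero zero   [Q → zero]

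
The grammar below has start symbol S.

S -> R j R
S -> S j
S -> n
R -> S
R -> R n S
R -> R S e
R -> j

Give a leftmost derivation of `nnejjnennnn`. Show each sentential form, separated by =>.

S => RjR => RSejR => SSejR => nSejR => nnejR => nnejRnS => nnejRnSnS => nnejRSenSnS => nnejjSenSnS => nnejjnenSnS => nnejjnennnS => nnejjnennnn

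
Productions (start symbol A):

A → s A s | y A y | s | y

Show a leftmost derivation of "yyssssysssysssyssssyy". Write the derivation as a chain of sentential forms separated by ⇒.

A ⇒ yAy ⇒ yyAyy ⇒ yysAsyy ⇒ yyssAssyy ⇒ yysssAsssyy ⇒ yyssssAssssyy ⇒ yyssssyAyssssyy ⇒ yyssssysAsyssssyy ⇒ yyssssyssAssyssssyy ⇒ yyssssysssAsssyssssyy ⇒ yyssssysssysssyssssyy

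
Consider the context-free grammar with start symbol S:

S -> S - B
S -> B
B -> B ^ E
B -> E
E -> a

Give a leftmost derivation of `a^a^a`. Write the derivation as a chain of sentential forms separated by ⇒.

S ⇒ B ⇒ B^E ⇒ B^E^E ⇒ E^E^E ⇒ a^E^E ⇒ a^a^E ⇒ a^a^a

S ⇒ B   [S -> B]
B ⇒ B^E   [B -> B ^ E]
B^E ⇒ B^E^E   [B -> B ^ E]
B^E^E ⇒ E^E^E   [B -> E]
E^E^E ⇒ a^E^E   [E -> a]
a^E^E ⇒ a^a^E   [E -> a]
a^a^E ⇒ a^a^a   [E -> a]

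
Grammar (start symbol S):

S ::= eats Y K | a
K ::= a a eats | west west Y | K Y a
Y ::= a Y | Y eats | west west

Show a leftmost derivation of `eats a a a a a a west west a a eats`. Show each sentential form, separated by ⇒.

S ⇒ eats Y K ⇒ eats a Y K ⇒ eats a a Y K ⇒ eats a a a Y K ⇒ eats a a a a Y K ⇒ eats a a a a a Y K ⇒ eats a a a a a a Y K ⇒ eats a a a a a a west west K ⇒ eats a a a a a a west west a a eats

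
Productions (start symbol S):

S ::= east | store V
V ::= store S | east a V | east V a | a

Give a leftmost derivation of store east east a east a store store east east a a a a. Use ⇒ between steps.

S ⇒ store V ⇒ store east V a ⇒ store east east a V a ⇒ store east east a east a V a ⇒ store east east a east a store S a ⇒ store east east a east a store store V a ⇒ store east east a east a store store east V a a ⇒ store east east a east a store store east east V a a a ⇒ store east east a east a store store east east a a a a

S ⇒ store V   [S ::= store V]
store V ⇒ store east V a   [V ::= east V a]
store east V a ⇒ store east east a V a   [V ::= east a V]
store east east a V a ⇒ store east east a east a V a   [V ::= east a V]
store east east a east a V a ⇒ store east east a east a store S a   [V ::= store S]
store east east a east a store S a ⇒ store east east a east a store store V a   [S ::= store V]
store east east a east a store store V a ⇒ store east east a east a store store east V a a   [V ::= east V a]
store east east a east a store store east V a a ⇒ store east east a east a store store east east V a a a   [V ::= east V a]
store east east a east a store store east east V a a a ⇒ store east east a east a store store east east a a a a   [V ::= a]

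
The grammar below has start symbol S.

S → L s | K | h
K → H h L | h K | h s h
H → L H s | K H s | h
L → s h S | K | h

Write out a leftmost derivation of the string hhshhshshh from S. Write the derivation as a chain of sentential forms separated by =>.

S => K => hK => hHhL => hKHshL => hhshHshL => hhshhshL => hhshhshshS => hhshhshshh

S => K   [S → K]
K => hK   [K → h K]
hK => hHhL   [K → H h L]
hHhL => hKHshL   [H → K H s]
hKHshL => hhshHshL   [K → h s h]
hhshHshL => hhshhshL   [H → h]
hhshhshL => hhshhshshS   [L → s h S]
hhshhshshS => hhshhshshh   [S → h]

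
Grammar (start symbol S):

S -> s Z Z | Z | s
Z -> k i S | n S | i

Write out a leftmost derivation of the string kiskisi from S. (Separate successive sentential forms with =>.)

S => Z => kiS => kisZZ => kiskiSZ => kiskisZ => kiskisi

S => Z   [S -> Z]
Z => kiS   [Z -> k i S]
kiS => kisZZ   [S -> s Z Z]
kisZZ => kiskiSZ   [Z -> k i S]
kiskiSZ => kiskisZ   [S -> s]
kiskisZ => kiskisi   [Z -> i]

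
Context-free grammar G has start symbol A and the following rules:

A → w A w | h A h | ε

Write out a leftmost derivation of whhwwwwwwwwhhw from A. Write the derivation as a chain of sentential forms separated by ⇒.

A ⇒ wAw ⇒ whAhw ⇒ whhAhhw ⇒ whhwAwhhw ⇒ whhwwAwwhhw ⇒ whhwwwAwwwhhw ⇒ whhwwwwAwwwwhhw ⇒ whhwwwwwwwwhhw

A ⇒ wAw   [A → w A w]
wAw ⇒ whAhw   [A → h A h]
whAhw ⇒ whhAhhw   [A → h A h]
whhAhhw ⇒ whhwAwhhw   [A → w A w]
whhwAwhhw ⇒ whhwwAwwhhw   [A → w A w]
whhwwAwwhhw ⇒ whhwwwAwwwhhw   [A → w A w]
whhwwwAwwwhhw ⇒ whhwwwwAwwwwhhw   [A → w A w]
whhwwwwAwwwwhhw ⇒ whhwwwwwwwwhhw   [A → ε]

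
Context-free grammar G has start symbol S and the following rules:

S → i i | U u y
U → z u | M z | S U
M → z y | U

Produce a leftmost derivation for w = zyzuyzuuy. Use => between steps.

S => Uuy => SUuy => UuyUuy => MzuyUuy => zyzuyUuy => zyzuyzuuy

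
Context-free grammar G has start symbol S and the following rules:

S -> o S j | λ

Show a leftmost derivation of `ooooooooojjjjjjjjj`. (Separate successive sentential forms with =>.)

S => oSj => ooSjj => oooSjjj => ooooSjjjj => oooooSjjjjj => ooooooSjjjjjj => oooooooSjjjjjjj => ooooooooSjjjjjjjj => oooooooooSjjjjjjjjj => ooooooooojjjjjjjjj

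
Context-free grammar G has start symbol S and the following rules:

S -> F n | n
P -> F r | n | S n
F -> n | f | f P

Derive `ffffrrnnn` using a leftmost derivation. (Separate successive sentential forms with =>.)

S => Fn   [S -> F n]
Fn => fPn   [F -> f P]
fPn => fSnn   [P -> S n]
fSnn => fFnnn   [S -> F n]
fFnnn => ffPnnn   [F -> f P]
ffPnnn => ffFrnnn   [P -> F r]
ffFrnnn => fffPrnnn   [F -> f P]
fffPrnnn => fffFrrnnn   [P -> F r]
fffFrrnnn => ffffrrnnn   [F -> f]

S => Fn => fPn => fSnn => fFnnn => ffPnnn => ffFrnnn => fffPrnnn => fffFrrnnn => ffffrrnnn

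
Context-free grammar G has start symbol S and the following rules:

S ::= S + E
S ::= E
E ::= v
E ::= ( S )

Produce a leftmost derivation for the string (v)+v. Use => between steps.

S => S+E   [S ::= S + E]
S+E => E+E   [S ::= E]
E+E => (S)+E   [E ::= ( S )]
(S)+E => (E)+E   [S ::= E]
(E)+E => (v)+E   [E ::= v]
(v)+E => (v)+v   [E ::= v]

S => S+E => E+E => (S)+E => (E)+E => (v)+E => (v)+v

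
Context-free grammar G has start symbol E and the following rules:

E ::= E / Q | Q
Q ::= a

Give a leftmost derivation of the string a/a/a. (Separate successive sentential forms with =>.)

E => E/Q => E/Q/Q => Q/Q/Q => a/Q/Q => a/a/Q => a/a/a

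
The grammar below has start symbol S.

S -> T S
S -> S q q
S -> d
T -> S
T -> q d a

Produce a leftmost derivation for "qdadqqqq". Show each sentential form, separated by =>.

S => Sqq => TSqq => qdaSqq => qdaSqqqq => qdadqqqq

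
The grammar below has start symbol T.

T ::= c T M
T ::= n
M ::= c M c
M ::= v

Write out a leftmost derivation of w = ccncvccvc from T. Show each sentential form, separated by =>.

T=>cTM=>ccTMM=>ccnMM=>ccncMcM=>ccncvcM=>ccncvccMc=>ccncvccvc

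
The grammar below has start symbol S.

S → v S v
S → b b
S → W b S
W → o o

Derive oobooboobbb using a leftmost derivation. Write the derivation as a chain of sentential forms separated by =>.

S => WbS => oobS => oobWbS => ooboobS => ooboobWbS => oobooboobS => oobooboobbb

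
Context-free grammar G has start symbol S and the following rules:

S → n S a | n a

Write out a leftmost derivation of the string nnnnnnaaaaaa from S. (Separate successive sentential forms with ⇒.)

S ⇒ nSa ⇒ nnSaa ⇒ nnnSaaa ⇒ nnnnSaaaa ⇒ nnnnnSaaaaa ⇒ nnnnnnaaaaaa

S ⇒ nSa   [S → n S a]
nSa ⇒ nnSaa   [S → n S a]
nnSaa ⇒ nnnSaaa   [S → n S a]
nnnSaaa ⇒ nnnnSaaaa   [S → n S a]
nnnnSaaaa ⇒ nnnnnSaaaaa   [S → n S a]
nnnnnSaaaaa ⇒ nnnnnnaaaaaa   [S → n a]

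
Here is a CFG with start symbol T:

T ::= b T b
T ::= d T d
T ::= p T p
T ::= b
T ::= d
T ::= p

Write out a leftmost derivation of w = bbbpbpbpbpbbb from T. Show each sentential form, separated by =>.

T => bTb => bbTbb => bbbTbbb => bbbpTpbbb => bbbpbTbpbbb => bbbpbpTpbpbbb => bbbpbpbpbpbbb

T => bTb   [T ::= b T b]
bTb => bbTbb   [T ::= b T b]
bbTbb => bbbTbbb   [T ::= b T b]
bbbTbbb => bbbpTpbbb   [T ::= p T p]
bbbpTpbbb => bbbpbTbpbbb   [T ::= b T b]
bbbpbTbpbbb => bbbpbpTpbpbbb   [T ::= p T p]
bbbpbpTpbpbbb => bbbpbpbpbpbbb   [T ::= b]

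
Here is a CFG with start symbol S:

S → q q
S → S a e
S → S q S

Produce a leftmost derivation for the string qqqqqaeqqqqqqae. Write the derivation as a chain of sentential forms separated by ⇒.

S ⇒ Sae ⇒ SqSae ⇒ SqSqSae ⇒ SaeqSqSae ⇒ SqSaeqSqSae ⇒ qqqSaeqSqSae ⇒ qqqqqaeqSqSae ⇒ qqqqqaeqqqqSae ⇒ qqqqqaeqqqqqqae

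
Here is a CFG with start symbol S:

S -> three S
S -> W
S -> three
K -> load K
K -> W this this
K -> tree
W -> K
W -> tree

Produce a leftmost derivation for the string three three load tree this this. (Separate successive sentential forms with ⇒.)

S ⇒ three S ⇒ three three S ⇒ three three W ⇒ three three K ⇒ three three load K ⇒ three three load W this this ⇒ three three load tree this this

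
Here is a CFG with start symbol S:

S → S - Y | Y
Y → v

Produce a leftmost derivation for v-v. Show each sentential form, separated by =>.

S=>S-Y=>Y-Y=>v-Y=>v-v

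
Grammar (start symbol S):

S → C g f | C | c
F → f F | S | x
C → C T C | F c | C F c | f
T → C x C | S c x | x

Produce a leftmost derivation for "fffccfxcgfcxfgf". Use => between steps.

S => Cgf => CTCgf => CFcTCgf => fFcTCgf => ffFcTCgf => fffFcTCgf => fffScTCgf => fffccTCgf => fffccScxCgf => fffccCgfcxCgf => fffccFcgfcxCgf => fffccfFcgfcxCgf => fffccfxcgfcxCgf => fffccfxcgfcxfgf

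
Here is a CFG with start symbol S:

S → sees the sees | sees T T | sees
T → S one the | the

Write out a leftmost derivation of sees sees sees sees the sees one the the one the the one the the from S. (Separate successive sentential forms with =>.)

S => sees T T   [S → sees T T]
sees T T => sees S one the T   [T → S one the]
sees S one the T => sees sees T T one the T   [S → sees T T]
sees sees T T one the T => sees sees S one the T one the T   [T → S one the]
sees sees S one the T one the T => sees sees sees T T one the T one the T   [S → sees T T]
sees sees sees T T one the T one the T => sees sees sees S one the T one the T one the T   [T → S one the]
sees sees sees S one the T one the T one the T => sees sees sees sees the sees one the T one the T one the T   [S → sees the sees]
sees sees sees sees the sees one the T one the T one the T => sees sees sees sees the sees one the the one the T one the T   [T → the]
sees sees sees sees the sees one the the one the T one the T => sees sees sees sees the sees one the the one the the one the T   [T → the]
sees sees sees sees the sees one the the one the the one the T => sees sees sees sees the sees one the the one the the one the the   [T → the]

S => sees T T => sees S one the T => sees sees T T one the T => sees sees S one the T one the T => sees sees sees T T one the T one the T => sees sees sees S one the T one the T one the T => sees sees sees sees the sees one the T one the T one the T => sees sees sees sees the sees one the the one the T one the T => sees sees sees sees the sees one the the one the the one the T => sees sees sees sees the sees one the the one the the one the the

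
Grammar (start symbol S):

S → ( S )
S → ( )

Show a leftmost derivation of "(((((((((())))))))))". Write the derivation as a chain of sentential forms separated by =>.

S => (S) => ((S)) => (((S))) => ((((S)))) => (((((S))))) => ((((((S)))))) => (((((((S))))))) => ((((((((S)))))))) => (((((((((S))))))))) => (((((((((())))))))))

S => (S)   [S → ( S )]
(S) => ((S))   [S → ( S )]
((S)) => (((S)))   [S → ( S )]
(((S))) => ((((S))))   [S → ( S )]
((((S)))) => (((((S)))))   [S → ( S )]
(((((S))))) => ((((((S))))))   [S → ( S )]
((((((S)))))) => (((((((S)))))))   [S → ( S )]
(((((((S))))))) => ((((((((S))))))))   [S → ( S )]
((((((((S)))))))) => (((((((((S)))))))))   [S → ( S )]
(((((((((S))))))))) => (((((((((())))))))))   [S → ( )]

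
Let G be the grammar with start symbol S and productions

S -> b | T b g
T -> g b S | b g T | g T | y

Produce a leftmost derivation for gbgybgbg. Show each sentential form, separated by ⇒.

S ⇒ Tbg   [S -> T b g]
Tbg ⇒ gbSbg   [T -> g b S]
gbSbg ⇒ gbTbgbg   [S -> T b g]
gbTbgbg ⇒ gbgTbgbg   [T -> g T]
gbgTbgbg ⇒ gbgybgbg   [T -> y]

S⇒Tbg⇒gbSbg⇒gbTbgbg⇒gbgTbgbg⇒gbgybgbg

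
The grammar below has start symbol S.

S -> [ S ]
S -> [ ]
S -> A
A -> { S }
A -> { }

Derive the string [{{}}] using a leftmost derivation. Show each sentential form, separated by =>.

S => [S] => [A] => [{S}] => [{A}] => [{{}}]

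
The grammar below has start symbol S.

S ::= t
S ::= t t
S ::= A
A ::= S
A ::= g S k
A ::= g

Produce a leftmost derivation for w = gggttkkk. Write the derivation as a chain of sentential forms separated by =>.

S=>A=>gSk=>gAk=>ggSkk=>ggAkk=>gggSkkk=>gggttkkk

S => A   [S ::= A]
A => gSk   [A ::= g S k]
gSk => gAk   [S ::= A]
gAk => ggSkk   [A ::= g S k]
ggSkk => ggAkk   [S ::= A]
ggAkk => gggSkkk   [A ::= g S k]
gggSkkk => gggttkkk   [S ::= t t]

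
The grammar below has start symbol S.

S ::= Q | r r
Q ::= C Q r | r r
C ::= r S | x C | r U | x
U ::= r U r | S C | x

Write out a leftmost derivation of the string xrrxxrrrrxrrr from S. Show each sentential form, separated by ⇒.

S ⇒ Q ⇒ CQr ⇒ xCQr ⇒ xrUQr ⇒ xrSCQr ⇒ xrQCQr ⇒ xrCQrCQr ⇒ xrrUQrCQr ⇒ xrrxQrCQr ⇒ xrrxCQrrCQr ⇒ xrrxxQrrCQr ⇒ xrrxxrrrrCQr ⇒ xrrxxrrrrxQr ⇒ xrrxxrrrrxrrr

S ⇒ Q   [S ::= Q]
Q ⇒ CQr   [Q ::= C Q r]
CQr ⇒ xCQr   [C ::= x C]
xCQr ⇒ xrUQr   [C ::= r U]
xrUQr ⇒ xrSCQr   [U ::= S C]
xrSCQr ⇒ xrQCQr   [S ::= Q]
xrQCQr ⇒ xrCQrCQr   [Q ::= C Q r]
xrCQrCQr ⇒ xrrUQrCQr   [C ::= r U]
xrrUQrCQr ⇒ xrrxQrCQr   [U ::= x]
xrrxQrCQr ⇒ xrrxCQrrCQr   [Q ::= C Q r]
xrrxCQrrCQr ⇒ xrrxxQrrCQr   [C ::= x]
xrrxxQrrCQr ⇒ xrrxxrrrrCQr   [Q ::= r r]
xrrxxrrrrCQr ⇒ xrrxxrrrrxQr   [C ::= x]
xrrxxrrrrxQr ⇒ xrrxxrrrrxrrr   [Q ::= r r]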